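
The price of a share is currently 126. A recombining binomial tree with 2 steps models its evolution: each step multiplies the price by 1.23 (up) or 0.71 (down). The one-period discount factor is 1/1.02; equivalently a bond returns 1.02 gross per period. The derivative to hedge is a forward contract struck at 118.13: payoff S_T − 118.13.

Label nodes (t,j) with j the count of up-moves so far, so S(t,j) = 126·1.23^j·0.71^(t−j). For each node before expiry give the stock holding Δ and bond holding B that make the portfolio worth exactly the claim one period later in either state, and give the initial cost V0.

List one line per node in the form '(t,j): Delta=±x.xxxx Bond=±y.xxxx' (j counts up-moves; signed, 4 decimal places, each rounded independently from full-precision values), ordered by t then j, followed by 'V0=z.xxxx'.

(0,0): Delta=1.0000 Bond=-113.5429
(1,0): Delta=1.0000 Bond=-115.8137
(1,1): Delta=1.0000 Bond=-115.8137
V0=12.4571

Since d<R<u, set p* = (R−d)/(u−d) = 0.5962; price each node as the discounted p*-expectation of its children.
Payoff layer (t=2): V(2,0)=-54.6134, V(2,1)=-8.0942, V(2,2)=72.4954
  t=1,j=0: stock 89.4600 → up 110.0358 (V=-8.0942), down 63.5166 (V=-54.6134). Price -26.3537; hedge Δ=1.0000, bond B=-115.8137.
  t=1,j=1: stock 154.9800 → up 190.6254 (V=72.4954), down 110.0358 (V=-8.0942). Price 39.1663; hedge Δ=1.0000, bond B=-115.8137.
  t=0,j=0: stock 126.0000 → up 154.9800 (V=39.1663), down 89.4600 (V=-26.3537). Price 12.4571; hedge Δ=1.0000, bond B=-113.5429.
Check: Δ(0,0)·S0 + B(0,0) = 12.4571 = V0.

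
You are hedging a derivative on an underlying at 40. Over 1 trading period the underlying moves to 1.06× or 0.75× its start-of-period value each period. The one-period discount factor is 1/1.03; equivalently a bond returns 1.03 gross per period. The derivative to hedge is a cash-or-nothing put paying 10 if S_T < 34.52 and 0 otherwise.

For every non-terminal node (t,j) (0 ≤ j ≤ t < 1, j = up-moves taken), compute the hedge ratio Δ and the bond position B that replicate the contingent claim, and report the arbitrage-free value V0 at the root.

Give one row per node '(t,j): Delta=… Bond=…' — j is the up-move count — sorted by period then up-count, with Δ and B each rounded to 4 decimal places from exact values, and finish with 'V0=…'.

Risk-neutral probability p* = (R−d)/(u−d) = (1.03−0.75)/(1.06−0.75) = 0.9032.
Terminal payoffs: V(1,0)=10.0000, V(1,1)=0.0000
  t=0,j=0: stock 40.0000 → up 42.4000 (V=0.0000), down 30.0000 (V=10.0000). Price 0.9396; hedge Δ=-0.8065, bond B=33.1976.
The time-0 hedge costs 0.9396, which is the no-arbitrage price.

(0,0): Delta=-0.8065 Bond=33.1976
V0=0.9396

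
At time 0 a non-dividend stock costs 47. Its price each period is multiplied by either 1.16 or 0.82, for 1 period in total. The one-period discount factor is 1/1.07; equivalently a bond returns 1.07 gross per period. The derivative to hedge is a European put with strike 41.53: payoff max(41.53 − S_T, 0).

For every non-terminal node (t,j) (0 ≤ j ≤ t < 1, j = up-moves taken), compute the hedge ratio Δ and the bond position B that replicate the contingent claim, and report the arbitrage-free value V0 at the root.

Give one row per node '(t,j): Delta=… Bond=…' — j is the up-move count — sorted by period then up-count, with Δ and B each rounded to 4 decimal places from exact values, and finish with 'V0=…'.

Risk-neutral probability p* = (R−d)/(u−d) = (1.07−0.82)/(1.16−0.82) = 0.7353.
Terminal payoffs: V(1,0)=2.9900, V(1,1)=0.0000
Node (0,0) S=47.0000: V=(p*·0.0000+(1−p*)·2.9900)/1.07=0.7397; Δ=(0.0000−2.9900)/(54.5200−38.5400)=-0.1871; B=V−Δ·S=9.5338
Check: Δ(0,0)·S0 + B(0,0) = 0.7397 = V0.

(0,0): Delta=-0.1871 Bond=9.5338
V0=0.7397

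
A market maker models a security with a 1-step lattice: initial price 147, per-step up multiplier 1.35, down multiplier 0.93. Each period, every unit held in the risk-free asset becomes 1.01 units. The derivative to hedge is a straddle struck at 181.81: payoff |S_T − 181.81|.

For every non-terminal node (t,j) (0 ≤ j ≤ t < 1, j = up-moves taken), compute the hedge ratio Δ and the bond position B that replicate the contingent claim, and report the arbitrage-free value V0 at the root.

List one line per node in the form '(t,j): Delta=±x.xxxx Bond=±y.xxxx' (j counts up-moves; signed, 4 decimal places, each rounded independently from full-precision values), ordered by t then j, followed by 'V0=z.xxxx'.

(0,0): Delta=-0.4610 Bond=107.0481
V0=39.2862

Since d<R<u, set p* = (R−d)/(u−d) = 0.1905; price each node as the discounted p*-expectation of its children.
Terminal payoffs: V(1,0)=45.1000, V(1,1)=16.6400
Node (0,0) S=147.0000: V=(p*·16.6400+(1−p*)·45.1000)/1.01=39.2862; Δ=(16.6400−45.1000)/(198.4500−136.7100)=-0.4610; B=V−Δ·S=107.0481
The time-0 hedge costs 39.2862, which is the no-arbitrage price.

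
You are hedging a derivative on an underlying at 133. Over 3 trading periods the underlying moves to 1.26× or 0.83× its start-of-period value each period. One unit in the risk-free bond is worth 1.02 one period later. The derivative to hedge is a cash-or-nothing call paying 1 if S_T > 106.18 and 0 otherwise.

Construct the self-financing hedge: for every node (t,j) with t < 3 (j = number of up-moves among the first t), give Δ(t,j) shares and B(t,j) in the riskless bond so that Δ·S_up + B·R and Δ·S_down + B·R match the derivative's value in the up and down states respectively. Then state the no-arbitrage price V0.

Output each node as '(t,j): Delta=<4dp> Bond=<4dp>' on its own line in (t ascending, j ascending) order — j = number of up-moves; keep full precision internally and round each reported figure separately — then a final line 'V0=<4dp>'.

(0,0): Delta=0.0052 Bond=0.0821
(1,0): Delta=0.0115 Bond=-0.6108
(1,1): Delta=0.0000 Bond=0.9612
(2,0): Delta=0.0254 Bond=-1.8924
(2,1): Delta=0.0000 Bond=0.9804
(2,2): Delta=0.0000 Bond=0.9804
V0=0.7785

The replicating-portfolio and risk-neutral prices coincide; use p* = (1.02−0.83)/(1.26−0.83) = 0.4419 for the latter.
At expiry t=3: V(3,0)=0.0000, V(3,1)=1.0000, V(3,2)=1.0000, V(3,3)=1.0000
  t=2,j=0: stock 91.6237 → up 115.4459 (V=1.0000), down 76.0477 (V=0.0000). Price 0.4332; hedge Δ=0.0254, bond B=-1.8924.
  t=2,j=1: stock 139.0914 → up 175.2552 (V=1.0000), down 115.4459 (V=1.0000). Price 0.9804; hedge Δ=0.0000, bond B=0.9804.
  t=2,j=2: stock 211.1508 → up 266.0500 (V=1.0000), down 175.2552 (V=1.0000). Price 0.9804; hedge Δ=0.0000, bond B=0.9804.
  t=1,j=0: stock 110.3900 → up 139.0914 (V=0.9804), down 91.6237 (V=0.4332). Price 0.6617; hedge Δ=0.0115, bond B=-0.6108.
  t=1,j=1: stock 167.5800 → up 211.1508 (V=0.9804), down 139.0914 (V=0.9804). Price 0.9612; hedge Δ=0.0000, bond B=0.9612.
  t=0,j=0: stock 133.0000 → up 167.5800 (V=0.9612), down 110.3900 (V=0.6617). Price 0.7785; hedge Δ=0.0052, bond B=0.0821.
Each (Δ,B) replicates both successor values, so the strategy is self-financing and V0 is arbitrage-free.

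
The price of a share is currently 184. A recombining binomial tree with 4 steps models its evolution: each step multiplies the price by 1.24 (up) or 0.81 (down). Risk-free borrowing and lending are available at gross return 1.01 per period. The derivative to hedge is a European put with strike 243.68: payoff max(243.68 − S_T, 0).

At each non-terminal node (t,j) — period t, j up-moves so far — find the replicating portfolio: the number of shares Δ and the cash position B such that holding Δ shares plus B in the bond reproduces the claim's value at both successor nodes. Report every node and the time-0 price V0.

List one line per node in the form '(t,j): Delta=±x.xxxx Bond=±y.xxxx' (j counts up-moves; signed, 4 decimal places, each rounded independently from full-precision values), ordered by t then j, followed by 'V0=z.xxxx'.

No-arbitrage ⇒ martingale measure with p* = (R−d)/(u−d) = 0.4651.
Payoff layer (t=4): V(4,0)=164.4740, V(4,1)=122.4264, V(4,2)=58.0572, V(4,3)=0.0000, V(4,4)=0.0000
Node (3,0) S=97.7851: V=(p*·122.4264+(1−p*)·164.4740)/1.01=143.4822; Δ=(122.4264−164.4740)/(121.2536−79.2060)=-1.0000; B=V−Δ·S=241.2673
Node (3,1) S=149.6958: V=(p*·58.0572+(1−p*)·122.4264)/1.01=91.5716; Δ=(58.0572−122.4264)/(185.6228−121.2536)=-1.0000; B=V−Δ·S=241.2673
Node (3,2) S=229.1639: V=(p*·0.0000+(1−p*)·58.0572)/1.01=30.7464; Δ=(0.0000−58.0572)/(284.1632−185.6228)=-0.5892; B=V−Δ·S=165.7632
Node (3,3) S=350.8188: V=(p*·0.0000+(1−p*)·0.0000)/1.01=0.0000; Δ=(0.0000−0.0000)/(435.0153−284.1632)=0.0000; B=V−Δ·S=0.0000
Node (2,0) S=120.7224: V=(p*·91.5716+(1−p*)·143.4822)/1.01=118.1561; Δ=(91.5716−143.4822)/(149.6958−97.7851)=-1.0000; B=V−Δ·S=238.8785
Node (2,1) S=184.8096: V=(p*·30.7464+(1−p*)·91.5716)/1.01=62.6542; Δ=(30.7464−91.5716)/(229.1639−149.6958)=-0.7654; B=V−Δ·S=204.1081
Node (2,2) S=282.9184: V=(p*·0.0000+(1−p*)·30.7464)/1.01=16.2829; Δ=(0.0000−30.7464)/(350.8188−229.1639)=-0.2527; B=V−Δ·S=87.7862
Node (1,0) S=149.0400: V=(p*·62.6542+(1−p*)·118.1561)/1.01=91.4270; Δ=(62.6542−118.1561)/(184.8096−120.7224)=-0.8660; B=V−Δ·S=220.5012
Node (1,1) S=228.1600: V=(p*·16.2829+(1−p*)·62.6542)/1.01=40.6794; Δ=(16.2829−62.6542)/(282.9184−184.8096)=-0.4727; B=V−Δ·S=148.5197
Node (0,0) S=184.0000: V=(p*·40.6794+(1−p*)·91.4270)/1.01=67.1520; Δ=(40.6794−91.4270)/(228.1600−149.0400)=-0.6414; B=V−Δ·S=185.1697
Root portfolio cost Δ·184+B reproduces V0=67.1520.

(0,0): Delta=-0.6414 Bond=185.1697
(1,0): Delta=-0.8660 Bond=220.5012
(1,1): Delta=-0.4727 Bond=148.5197
(2,0): Delta=-1.0000 Bond=238.8785
(2,1): Delta=-0.7654 Bond=204.1081
(2,2): Delta=-0.2527 Bond=87.7862
(3,0): Delta=-1.0000 Bond=241.2673
(3,1): Delta=-1.0000 Bond=241.2673
(3,2): Delta=-0.5892 Bond=165.7632
(3,3): Delta=0.0000 Bond=0.0000
V0=67.1520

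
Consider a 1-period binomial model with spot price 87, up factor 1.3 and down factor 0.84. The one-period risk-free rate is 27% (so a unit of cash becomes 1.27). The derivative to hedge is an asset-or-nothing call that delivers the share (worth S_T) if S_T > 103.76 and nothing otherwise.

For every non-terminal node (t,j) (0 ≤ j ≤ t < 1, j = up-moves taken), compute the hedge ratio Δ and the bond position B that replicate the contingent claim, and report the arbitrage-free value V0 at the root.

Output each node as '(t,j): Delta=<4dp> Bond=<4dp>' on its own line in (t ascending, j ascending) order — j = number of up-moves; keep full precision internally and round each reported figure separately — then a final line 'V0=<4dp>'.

(0,0): Delta=2.8261 Bond=-162.6224
V0=83.2472

Risk-neutral probability p* = (R−d)/(u−d) = (1.27−0.84)/(1.3−0.84) = 0.9348.
Payoff layer (t=1): V(1,0)=0.0000, V(1,1)=113.1000
  t=0,j=0: stock 87.0000 → up 113.1000 (V=113.1000), down 73.0800 (V=0.0000). Price 83.2472; hedge Δ=2.8261, bond B=-162.6224.
Self-financing check: at every node Δ·S+B equals the discounted successor values.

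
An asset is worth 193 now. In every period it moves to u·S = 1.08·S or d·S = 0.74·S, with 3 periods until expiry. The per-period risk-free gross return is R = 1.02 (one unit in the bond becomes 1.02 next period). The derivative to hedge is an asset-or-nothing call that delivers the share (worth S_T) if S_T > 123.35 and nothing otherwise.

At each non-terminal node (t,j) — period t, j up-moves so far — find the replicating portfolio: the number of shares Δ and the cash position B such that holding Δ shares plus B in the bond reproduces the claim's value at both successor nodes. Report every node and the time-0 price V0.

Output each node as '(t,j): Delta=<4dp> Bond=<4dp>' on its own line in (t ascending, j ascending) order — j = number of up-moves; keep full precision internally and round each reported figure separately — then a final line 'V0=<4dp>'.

(0,0): Delta=1.4696 Bond=-99.3048
(1,0): Delta=2.7698 Bond=-286.9909
(1,1): Delta=1.2786 Bond=-61.4980
(2,0): Delta=0.0000 Bond=0.0000
(2,1): Delta=3.1765 Bond=-355.4587
(2,2): Delta=1.0000 Bond=0.0000
V0=184.3196

The replicating-portfolio and risk-neutral prices coincide; use p* = (1.02−0.74)/(1.08−0.74) = 0.8235 for the latter.
Terminal values V(3,·): V(3,0)=0.0000, V(3,1)=0.0000, V(3,2)=166.5852, V(3,3)=243.1244
(2,0): S=105.6868. Δ = (V_up−V_dn)/(S_up−S_dn) = (0.0000−0.0000)/(114.1417−78.2082) = 0.0000. V = [p*·0.0000 + (1−p*)·0.0000]/1.02 = 0.0000. B = V − Δ·S = 0.0000.
(2,1): S=154.2456. Δ = (V_up−V_dn)/(S_up−S_dn) = (166.5852−0.0000)/(166.5852−114.1417) = 3.1765. V = [p*·166.5852 + (1−p*)·0.0000]/1.02 = 134.4979. B = V − Δ·S = -355.4587.
(2,2): S=225.1152. Δ = (V_up−V_dn)/(S_up−S_dn) = (243.1244−166.5852)/(243.1244−166.5852) = 1.0000. V = [p*·243.1244 + (1−p*)·166.5852]/1.02 = 225.1152. B = V − Δ·S = 0.0000.
(1,0): S=142.8200. Δ = (V_up−V_dn)/(S_up−S_dn) = (134.4979−0.0000)/(154.2456−105.6868) = 2.7698. V = [p*·134.4979 + (1−p*)·0.0000]/1.02 = 108.5911. B = V − Δ·S = -286.9909.
(1,1): S=208.4400. Δ = (V_up−V_dn)/(S_up−S_dn) = (225.1152−134.4979)/(225.1152−154.2456) = 1.2786. V = [p*·225.1152 + (1−p*)·134.4979]/1.02 = 205.0234. B = V − Δ·S = -61.4980.
(0,0): S=193.0000. Δ = (V_up−V_dn)/(S_up−S_dn) = (205.0234−108.5911)/(208.4400−142.8200) = 1.4696. V = [p*·205.0234 + (1−p*)·108.5911]/1.02 = 184.3196. B = V − Δ·S = -99.3048.
Self-financing check: at every node Δ·S+B equals the discounted successor values.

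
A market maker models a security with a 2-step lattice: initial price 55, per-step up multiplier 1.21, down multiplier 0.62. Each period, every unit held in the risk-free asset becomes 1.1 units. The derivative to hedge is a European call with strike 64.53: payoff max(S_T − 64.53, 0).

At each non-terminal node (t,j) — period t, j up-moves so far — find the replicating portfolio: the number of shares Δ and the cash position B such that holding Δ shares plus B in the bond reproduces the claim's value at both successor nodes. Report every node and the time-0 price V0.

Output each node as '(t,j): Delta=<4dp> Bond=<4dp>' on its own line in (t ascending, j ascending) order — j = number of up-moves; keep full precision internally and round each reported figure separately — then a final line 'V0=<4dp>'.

(0,0): Delta=0.3646 Bond=-11.3016
(1,0): Delta=0.0000 Bond=0.0000
(1,1): Delta=0.4074 Bond=-15.2808
V0=8.7497

Risk-neutral probability p* = (R−d)/(u−d) = (1.1−0.62)/(1.21−0.62) = 0.8136.
Terminal values V(2,·): V(2,0)=0.0000, V(2,1)=0.0000, V(2,2)=15.9955
(1,0): S=34.1000. Δ = (V_up−V_dn)/(S_up−S_dn) = (0.0000−0.0000)/(41.2610−21.1420) = 0.0000. V = [p*·0.0000 + (1−p*)·0.0000]/1.1 = 0.0000. B = V − Δ·S = 0.0000.
(1,1): S=66.5500. Δ = (V_up−V_dn)/(S_up−S_dn) = (15.9955−0.0000)/(80.5255−41.2610) = 0.4074. V = [p*·15.9955 + (1−p*)·0.0000]/1.1 = 11.8303. B = V − Δ·S = -15.2808.
(0,0): S=55.0000. Δ = (V_up−V_dn)/(S_up−S_dn) = (11.8303−0.0000)/(66.5500−34.1000) = 0.3646. V = [p*·11.8303 + (1−p*)·0.0000]/1.1 = 8.7497. B = V − Δ·S = -11.3016.
Each (Δ,B) replicates both successor values, so the strategy is self-financing and V0 is arbitrage-free.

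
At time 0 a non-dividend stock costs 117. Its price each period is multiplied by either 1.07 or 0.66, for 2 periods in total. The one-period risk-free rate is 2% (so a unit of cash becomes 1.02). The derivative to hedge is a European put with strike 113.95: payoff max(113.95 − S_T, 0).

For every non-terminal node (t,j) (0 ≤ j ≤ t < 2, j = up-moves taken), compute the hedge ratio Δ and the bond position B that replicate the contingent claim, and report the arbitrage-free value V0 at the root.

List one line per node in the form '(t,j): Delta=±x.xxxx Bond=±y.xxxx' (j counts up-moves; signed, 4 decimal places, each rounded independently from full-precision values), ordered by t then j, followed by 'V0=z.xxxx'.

(0,0): Delta=-0.6410 Bond=82.3495
(1,0): Delta=-1.0000 Bond=111.7157
(1,1): Delta=-0.6103 Bond=80.1466
V0=7.3483

Under the risk-neutral measure, an up-move has probability p* = (R−d)/(u−d) = 0.8780 and values discount at R = 1.02.
Payoff layer (t=2): V(2,0)=62.9848, V(2,1)=31.3246, V(2,2)=0.0000
(1,0): S=77.2200. Δ = (V_up−V_dn)/(S_up−S_dn) = (31.3246−62.9848)/(82.6254−50.9652) = -1.0000. V = [p*·31.3246 + (1−p*)·62.9848]/1.02 = 34.4957. B = V − Δ·S = 111.7157.
(1,1): S=125.1900. Δ = (V_up−V_dn)/(S_up−S_dn) = (0.0000−31.3246)/(133.9533−82.6254) = -0.6103. V = [p*·0.0000 + (1−p*)·31.3246]/1.02 = 3.7452. B = V − Δ·S = 80.1466.
(0,0): S=117.0000. Δ = (V_up−V_dn)/(S_up−S_dn) = (3.7452−34.4957)/(125.1900−77.2200) = -0.6410. V = [p*·3.7452 + (1−p*)·34.4957]/1.02 = 7.3483. B = V − Δ·S = 82.3495.
Root portfolio cost Δ·117+B reproduces V0=7.3483.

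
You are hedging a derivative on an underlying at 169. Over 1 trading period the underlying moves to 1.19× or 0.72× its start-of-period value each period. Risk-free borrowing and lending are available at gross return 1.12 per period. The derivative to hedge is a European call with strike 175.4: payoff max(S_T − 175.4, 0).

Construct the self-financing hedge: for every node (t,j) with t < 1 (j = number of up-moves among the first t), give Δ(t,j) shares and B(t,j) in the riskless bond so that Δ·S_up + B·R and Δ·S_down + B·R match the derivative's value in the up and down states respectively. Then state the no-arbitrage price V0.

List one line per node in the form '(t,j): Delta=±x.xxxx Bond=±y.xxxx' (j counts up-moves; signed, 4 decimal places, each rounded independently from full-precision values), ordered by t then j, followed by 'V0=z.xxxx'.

(0,0): Delta=0.3237 Bond=-35.1657
V0=19.5365

Risk-neutral probability p* = (R−d)/(u−d) = (1.12−0.72)/(1.19−0.72) = 0.8511.
Payoff layer (t=1): V(1,0)=0.0000, V(1,1)=25.7100
Node (0,0) S=169.0000: V=(p*·25.7100+(1−p*)·0.0000)/1.12=19.5365; Δ=(25.7100−0.0000)/(201.1100−121.6800)=0.3237; B=V−Δ·S=-35.1657
Root portfolio cost Δ·169+B reproduces V0=19.5365.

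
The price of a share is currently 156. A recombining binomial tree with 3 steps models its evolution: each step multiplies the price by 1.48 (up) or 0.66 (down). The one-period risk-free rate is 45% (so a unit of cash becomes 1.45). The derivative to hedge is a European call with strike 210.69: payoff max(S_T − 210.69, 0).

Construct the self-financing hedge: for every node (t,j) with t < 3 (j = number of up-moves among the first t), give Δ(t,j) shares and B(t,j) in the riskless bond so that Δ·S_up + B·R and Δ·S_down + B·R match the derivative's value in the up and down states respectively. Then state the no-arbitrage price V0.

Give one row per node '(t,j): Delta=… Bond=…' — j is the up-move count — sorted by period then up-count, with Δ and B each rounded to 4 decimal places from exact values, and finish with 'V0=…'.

Risk-neutral probability p* = (R−d)/(u−d) = (1.45−0.66)/(1.48−0.66) = 0.9634.
Payoff layer (t=3): V(3,0)=0.0000, V(3,1)=0.0000, V(3,2)=14.8336, V(3,3)=295.0296
(2,0): S=67.9536. Δ = (V_up−V_dn)/(S_up−S_dn) = (0.0000−0.0000)/(100.5713−44.8494) = 0.0000. V = [p*·0.0000 + (1−p*)·0.0000]/1.45 = 0.0000. B = V − Δ·S = 0.0000.
(2,1): S=152.3808. Δ = (V_up−V_dn)/(S_up−S_dn) = (14.8336−0.0000)/(225.5236−100.5713) = 0.1187. V = [p*·14.8336 + (1−p*)·0.0000]/1.45 = 9.8558. B = V − Δ·S = -8.2339.
(2,2): S=341.7024. Δ = (V_up−V_dn)/(S_up−S_dn) = (295.0296−14.8336)/(505.7196−225.5236) = 1.0000. V = [p*·295.0296 + (1−p*)·14.8336]/1.45 = 196.3990. B = V − Δ·S = -145.3034.
(1,0): S=102.9600. Δ = (V_up−V_dn)/(S_up−S_dn) = (9.8558−0.0000)/(152.3808−67.9536) = 0.1167. V = [p*·9.8558 + (1−p*)·0.0000]/1.45 = 6.5484. B = V − Δ·S = -5.4708.
(1,1): S=230.8800. Δ = (V_up−V_dn)/(S_up−S_dn) = (196.3990−9.8558)/(341.7024−152.3808) = 0.9853. V = [p*·196.3990 + (1−p*)·9.8558]/1.45 = 130.7408. B = V − Δ·S = -96.7508.
(0,0): S=156.0000. Δ = (V_up−V_dn)/(S_up−S_dn) = (130.7408−6.5484)/(230.8800−102.9600) = 0.9709. V = [p*·130.7408 + (1−p*)·6.5484]/1.45 = 87.0326. B = V − Δ·S = -64.4216.
Each (Δ,B) replicates both successor values, so the strategy is self-financing and V0 is arbitrage-free.

(0,0): Delta=0.9709 Bond=-64.4216
(1,0): Delta=0.1167 Bond=-5.4708
(1,1): Delta=0.9853 Bond=-96.7508
(2,0): Delta=0.0000 Bond=0.0000
(2,1): Delta=0.1187 Bond=-8.2339
(2,2): Delta=1.0000 Bond=-145.3034
V0=87.0326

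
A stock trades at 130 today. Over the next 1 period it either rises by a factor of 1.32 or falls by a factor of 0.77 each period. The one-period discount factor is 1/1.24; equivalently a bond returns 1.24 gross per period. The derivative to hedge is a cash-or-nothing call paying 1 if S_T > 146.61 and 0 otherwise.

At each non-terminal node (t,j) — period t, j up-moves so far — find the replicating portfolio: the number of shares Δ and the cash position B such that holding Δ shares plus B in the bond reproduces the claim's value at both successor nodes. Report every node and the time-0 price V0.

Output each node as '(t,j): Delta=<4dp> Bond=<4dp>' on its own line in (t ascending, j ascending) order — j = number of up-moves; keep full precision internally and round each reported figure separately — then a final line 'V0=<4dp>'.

No-arbitrage ⇒ martingale measure with p* = (R−d)/(u−d) = 0.8545.
Terminal values V(1,·): V(1,0)=0.0000, V(1,1)=1.0000
(0,0): S=130.0000. Δ = (V_up−V_dn)/(S_up−S_dn) = (1.0000−0.0000)/(171.6000−100.1000) = 0.0140. V = [p*·1.0000 + (1−p*)·0.0000]/1.24 = 0.6891. B = V − Δ·S = -1.1290.
Check: Δ(0,0)·S0 + B(0,0) = 0.6891 = V0.

(0,0): Delta=0.0140 Bond=-1.1290
V0=0.6891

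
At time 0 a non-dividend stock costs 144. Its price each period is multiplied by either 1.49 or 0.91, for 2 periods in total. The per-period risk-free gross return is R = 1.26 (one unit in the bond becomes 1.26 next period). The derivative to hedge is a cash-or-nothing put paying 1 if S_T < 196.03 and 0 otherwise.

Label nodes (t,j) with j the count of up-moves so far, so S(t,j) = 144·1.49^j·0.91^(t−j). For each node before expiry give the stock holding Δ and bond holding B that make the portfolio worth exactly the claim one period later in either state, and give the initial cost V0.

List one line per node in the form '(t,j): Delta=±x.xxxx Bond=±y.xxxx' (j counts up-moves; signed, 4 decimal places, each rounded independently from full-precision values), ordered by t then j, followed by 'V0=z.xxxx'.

Since d<R<u, set p* = (R−d)/(u−d) = 0.6034; price each node as the discounted p*-expectation of its children.
Terminal payoffs: V(2,0)=1.0000, V(2,1)=1.0000, V(2,2)=0.0000
Node (1,0) S=131.0400: V=(p*·1.0000+(1−p*)·1.0000)/1.26=0.7937; Δ=(1.0000−1.0000)/(195.2496−119.2464)=0.0000; B=V−Δ·S=0.7937
Node (1,1) S=214.5600: V=(p*·0.0000+(1−p*)·1.0000)/1.26=0.3147; Δ=(0.0000−1.0000)/(319.6944−195.2496)=-0.0080; B=V−Δ·S=2.0389
Node (0,0) S=144.0000: V=(p*·0.3147+(1−p*)·0.7937)/1.26=0.4005; Δ=(0.3147−0.7937)/(214.5600−131.0400)=-0.0057; B=V−Δ·S=1.2262
Each (Δ,B) replicates both successor values, so the strategy is self-financing and V0 is arbitrage-free.

(0,0): Delta=-0.0057 Bond=1.2262
(1,0): Delta=0.0000 Bond=0.7937
(1,1): Delta=-0.0080 Bond=2.0389
V0=0.4005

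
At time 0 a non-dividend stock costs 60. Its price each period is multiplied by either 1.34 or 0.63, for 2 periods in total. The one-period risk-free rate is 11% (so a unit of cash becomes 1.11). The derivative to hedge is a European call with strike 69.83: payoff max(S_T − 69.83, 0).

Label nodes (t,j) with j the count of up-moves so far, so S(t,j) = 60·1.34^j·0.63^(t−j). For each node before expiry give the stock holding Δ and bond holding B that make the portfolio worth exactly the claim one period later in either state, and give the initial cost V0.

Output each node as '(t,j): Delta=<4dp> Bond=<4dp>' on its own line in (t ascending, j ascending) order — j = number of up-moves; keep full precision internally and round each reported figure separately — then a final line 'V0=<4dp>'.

(0,0): Delta=0.5419 Bond=-18.4556
(1,0): Delta=0.0000 Bond=0.0000
(1,1): Delta=0.6640 Bond=-30.3017
V0=14.0614

Since d<R<u, set p* = (R−d)/(u−d) = 0.6761; price each node as the discounted p*-expectation of its children.
At expiry t=2: V(2,0)=0.0000, V(2,1)=0.0000, V(2,2)=37.9060
Node (1,0) S=37.8000: V=(p*·0.0000+(1−p*)·0.0000)/1.11=0.0000; Δ=(0.0000−0.0000)/(50.6520−23.8140)=0.0000; B=V−Δ·S=0.0000
Node (1,1) S=80.4000: V=(p*·37.9060+(1−p*)·0.0000)/1.11=23.0870; Δ=(37.9060−0.0000)/(107.7360−50.6520)=0.6640; B=V−Δ·S=-30.3017
Node (0,0) S=60.0000: V=(p*·23.0870+(1−p*)·0.0000)/1.11=14.0614; Δ=(23.0870−0.0000)/(80.4000−37.8000)=0.5419; B=V−Δ·S=-18.4556
Check: Δ(0,0)·S0 + B(0,0) = 14.0614 = V0.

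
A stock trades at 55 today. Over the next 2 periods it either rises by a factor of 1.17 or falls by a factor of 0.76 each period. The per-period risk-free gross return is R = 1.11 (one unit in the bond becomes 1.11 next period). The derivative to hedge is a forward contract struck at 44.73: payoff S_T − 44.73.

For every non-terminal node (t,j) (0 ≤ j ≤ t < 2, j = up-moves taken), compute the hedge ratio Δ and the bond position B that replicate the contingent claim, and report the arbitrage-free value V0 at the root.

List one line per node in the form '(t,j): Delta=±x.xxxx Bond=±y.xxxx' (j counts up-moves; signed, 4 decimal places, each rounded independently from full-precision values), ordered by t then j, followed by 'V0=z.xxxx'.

(0,0): Delta=1.0000 Bond=-36.3039
(1,0): Delta=1.0000 Bond=-40.2973
(1,1): Delta=1.0000 Bond=-40.2973
V0=18.6961

Risk-neutral probability p* = (R−d)/(u−d) = (1.11−0.76)/(1.17−0.76) = 0.8537.
Terminal payoffs: V(2,0)=-12.9620, V(2,1)=4.1760, V(2,2)=30.5595
Node (1,0) S=41.8000: V=(p*·4.1760+(1−p*)·-12.9620)/1.11=1.5027; Δ=(4.1760−-12.9620)/(48.9060−31.7680)=1.0000; B=V−Δ·S=-40.2973
Node (1,1) S=64.3500: V=(p*·30.5595+(1−p*)·4.1760)/1.11=24.0527; Δ=(30.5595−4.1760)/(75.2895−48.9060)=1.0000; B=V−Δ·S=-40.2973
Node (0,0) S=55.0000: V=(p*·24.0527+(1−p*)·1.5027)/1.11=18.6961; Δ=(24.0527−1.5027)/(64.3500−41.8000)=1.0000; B=V−Δ·S=-36.3039
Self-financing check: at every node Δ·S+B equals the discounted successor values.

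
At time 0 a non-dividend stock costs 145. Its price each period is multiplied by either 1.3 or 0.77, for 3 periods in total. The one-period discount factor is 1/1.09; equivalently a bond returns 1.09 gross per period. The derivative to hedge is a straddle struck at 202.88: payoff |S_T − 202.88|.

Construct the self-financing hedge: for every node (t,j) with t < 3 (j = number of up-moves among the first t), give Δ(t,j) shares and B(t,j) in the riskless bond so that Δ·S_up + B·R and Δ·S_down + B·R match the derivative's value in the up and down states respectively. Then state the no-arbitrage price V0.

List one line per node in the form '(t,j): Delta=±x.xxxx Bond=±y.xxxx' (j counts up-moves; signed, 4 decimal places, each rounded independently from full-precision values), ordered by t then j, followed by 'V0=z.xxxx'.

The replicating-portfolio and risk-neutral prices coincide; use p* = (1.09−0.77)/(1.3−0.77) = 0.6038 for the latter.
Payoff layer (t=3): V(3,0)=136.6827, V(3,1)=91.1183, V(3,2)=14.1915, V(3,3)=115.6850
Node (2,0) S=85.9705: V=(p*·91.1183+(1−p*)·136.6827)/1.09=100.1579; Δ=(91.1183−136.6827)/(111.7617−66.1973)=-1.0000; B=V−Δ·S=186.1284
Node (2,1) S=145.1450: V=(p*·14.1915+(1−p*)·91.1183)/1.09=40.9834; Δ=(14.1915−91.1183)/(188.6885−111.7617)=-1.0000; B=V−Δ·S=186.1284
Node (2,2) S=245.0500: V=(p*·115.6850+(1−p*)·14.1915)/1.09=69.2391; Δ=(115.6850−14.1915)/(318.5650−188.6885)=0.7815; B=V−Δ·S=-122.2581
Node (1,0) S=111.6500: V=(p*·40.9834+(1−p*)·100.1579)/1.09=59.1100; Δ=(40.9834−100.1579)/(145.1450−85.9705)=-1.0000; B=V−Δ·S=170.7600
Node (1,1) S=188.5000: V=(p*·69.2391+(1−p*)·40.9834)/1.09=53.2509; Δ=(69.2391−40.9834)/(245.0500−145.1450)=0.2828; B=V−Δ·S=-0.0617
Node (0,0) S=145.0000: V=(p*·53.2509+(1−p*)·59.1100)/1.09=50.9839; Δ=(53.2509−59.1100)/(188.5000−111.6500)=-0.0762; B=V−Δ·S=62.0389
Each (Δ,B) replicates both successor values, so the strategy is self-financing and V0 is arbitrage-free.

(0,0): Delta=-0.0762 Bond=62.0389
(1,0): Delta=-1.0000 Bond=170.7600
(1,1): Delta=0.2828 Bond=-0.0617
(2,0): Delta=-1.0000 Bond=186.1284
(2,1): Delta=-1.0000 Bond=186.1284
(2,2): Delta=0.7815 Bond=-122.2581
V0=50.9839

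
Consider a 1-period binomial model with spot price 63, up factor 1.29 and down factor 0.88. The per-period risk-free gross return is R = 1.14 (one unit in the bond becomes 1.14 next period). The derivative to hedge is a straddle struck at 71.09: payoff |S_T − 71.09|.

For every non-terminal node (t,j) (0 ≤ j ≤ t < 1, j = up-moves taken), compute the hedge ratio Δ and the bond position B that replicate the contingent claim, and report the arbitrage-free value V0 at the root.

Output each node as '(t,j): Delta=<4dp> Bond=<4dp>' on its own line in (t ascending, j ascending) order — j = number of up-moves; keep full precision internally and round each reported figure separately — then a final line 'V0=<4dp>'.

(0,0): Delta=-0.2118 Bond=24.0267
V0=10.6853

The replicating-portfolio and risk-neutral prices coincide; use p* = (1.14−0.88)/(1.29−0.88) = 0.6341 for the latter.
Terminal values V(1,·): V(1,0)=15.6500, V(1,1)=10.1800
Node (0,0) S=63.0000: V=(p*·10.1800+(1−p*)·15.6500)/1.14=10.6853; Δ=(10.1800−15.6500)/(81.2700−55.4400)=-0.2118; B=V−Δ·S=24.0267
Check: Δ(0,0)·S0 + B(0,0) = 10.6853 = V0.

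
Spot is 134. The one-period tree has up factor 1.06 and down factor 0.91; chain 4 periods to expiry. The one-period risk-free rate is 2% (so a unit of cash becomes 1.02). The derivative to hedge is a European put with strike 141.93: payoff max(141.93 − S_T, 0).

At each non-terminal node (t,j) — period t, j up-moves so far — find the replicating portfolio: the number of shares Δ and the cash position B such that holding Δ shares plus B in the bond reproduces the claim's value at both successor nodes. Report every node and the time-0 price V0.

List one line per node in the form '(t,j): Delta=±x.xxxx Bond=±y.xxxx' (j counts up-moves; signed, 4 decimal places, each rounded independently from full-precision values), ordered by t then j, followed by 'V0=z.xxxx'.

(0,0): Delta=-0.4908 Bond=71.4479
(1,0): Delta=-0.9067 Bond=123.5908
(1,1): Delta=-0.3609 Bond=54.4354
(2,0): Delta=-1.0000 Bond=136.4187
(2,1): Delta=-0.8775 Bond=122.2968
(2,2): Delta=-0.1997 Bond=31.2431
(3,0): Delta=-1.0000 Bond=139.1471
(3,1): Delta=-1.0000 Bond=139.1471
(3,2): Delta=-0.8393 Bond=119.5048
(3,3): Delta=0.0000 Bond=0.0000
V0=5.6833

Under the risk-neutral measure, an up-move has probability p* = (R−d)/(u−d) = 0.7333 and values discount at R = 1.02.
At expiry t=4: V(4,0)=50.0396, V(4,1)=34.8928, V(4,2)=17.2493, V(4,3)=0.0000, V(4,4)=0.0000
Node (3,0) S=100.9785: V=(p*·34.8928+(1−p*)·50.0396)/1.02=38.1685; Δ=(34.8928−50.0396)/(107.0372−91.8904)=-1.0000; B=V−Δ·S=139.1471
Node (3,1) S=117.6233: V=(p*·17.2493+(1−p*)·34.8928)/1.02=21.5237; Δ=(17.2493−34.8928)/(124.6807−107.0372)=-1.0000; B=V−Δ·S=139.1471
Node (3,2) S=137.0118: V=(p*·0.0000+(1−p*)·17.2493)/1.02=4.5096; Δ=(0.0000−17.2493)/(145.2325−124.6807)=-0.8393; B=V−Δ·S=119.5048
Node (3,3) S=159.5961: V=(p*·0.0000+(1−p*)·0.0000)/1.02=0.0000; Δ=(0.0000−0.0000)/(169.1719−145.2325)=0.0000; B=V−Δ·S=0.0000
Node (2,0) S=110.9654: V=(p*·21.5237+(1−p*)·38.1685)/1.02=25.4533; Δ=(21.5237−38.1685)/(117.6233−100.9785)=-1.0000; B=V−Δ·S=136.4187
Node (2,1) S=129.2564: V=(p*·4.5096+(1−p*)·21.5237)/1.02=8.8693; Δ=(4.5096−21.5237)/(137.0118−117.6233)=-0.8775; B=V−Δ·S=122.2968
Node (2,2) S=150.5624: V=(p*·0.0000+(1−p*)·4.5096)/1.02=1.1790; Δ=(0.0000−4.5096)/(159.5961−137.0118)=-0.1997; B=V−Δ·S=31.2431
Node (1,0) S=121.9400: V=(p*·8.8693+(1−p*)·25.4533)/1.02=13.0311; Δ=(8.8693−25.4533)/(129.2564−110.9654)=-0.9067; B=V−Δ·S=123.5908
Node (1,1) S=142.0400: V=(p*·1.1790+(1−p*)·8.8693)/1.02=3.1664; Δ=(1.1790−8.8693)/(150.5624−129.2564)=-0.3609; B=V−Δ·S=54.4354
Node (0,0) S=134.0000: V=(p*·3.1664+(1−p*)·13.0311)/1.02=5.6833; Δ=(3.1664−13.0311)/(142.0400−121.9400)=-0.4908; B=V−Δ·S=71.4479
Check: Δ(0,0)·S0 + B(0,0) = 5.6833 = V0.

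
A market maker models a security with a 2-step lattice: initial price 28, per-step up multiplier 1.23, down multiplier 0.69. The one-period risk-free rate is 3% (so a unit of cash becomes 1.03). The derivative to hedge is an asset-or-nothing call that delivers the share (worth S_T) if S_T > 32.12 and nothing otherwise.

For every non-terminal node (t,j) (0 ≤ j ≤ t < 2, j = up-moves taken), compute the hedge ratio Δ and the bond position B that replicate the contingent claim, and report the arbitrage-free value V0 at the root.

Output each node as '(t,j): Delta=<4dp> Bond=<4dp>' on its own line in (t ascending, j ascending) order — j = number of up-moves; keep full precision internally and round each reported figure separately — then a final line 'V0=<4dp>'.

The replicating-portfolio and risk-neutral prices coincide; use p* = (1.03−0.69)/(1.23−0.69) = 0.6296 for the latter.
Terminal values V(2,·): V(2,0)=0.0000, V(2,1)=0.0000, V(2,2)=42.3612
(1,0): S=19.3200. Δ = (V_up−V_dn)/(S_up−S_dn) = (0.0000−0.0000)/(23.7636−13.3308) = 0.0000. V = [p*·0.0000 + (1−p*)·0.0000]/1.03 = 0.0000. B = V − Δ·S = 0.0000.
(1,1): S=34.4400. Δ = (V_up−V_dn)/(S_up−S_dn) = (42.3612−0.0000)/(42.3612−23.7636) = 2.2778. V = [p*·42.3612 + (1−p*)·0.0000]/1.03 = 25.8950. B = V − Δ·S = -52.5517.
(0,0): S=28.0000. Δ = (V_up−V_dn)/(S_up−S_dn) = (25.8950−0.0000)/(34.4400−19.3200) = 1.7126. V = [p*·25.8950 + (1−p*)·0.0000]/1.03 = 15.8294. B = V − Δ·S = -32.1243.
Each (Δ,B) replicates both successor values, so the strategy is self-financing and V0 is arbitrage-free.

(0,0): Delta=1.7126 Bond=-32.1243
(1,0): Delta=0.0000 Bond=0.0000
(1,1): Delta=2.2778 Bond=-52.5517
V0=15.8294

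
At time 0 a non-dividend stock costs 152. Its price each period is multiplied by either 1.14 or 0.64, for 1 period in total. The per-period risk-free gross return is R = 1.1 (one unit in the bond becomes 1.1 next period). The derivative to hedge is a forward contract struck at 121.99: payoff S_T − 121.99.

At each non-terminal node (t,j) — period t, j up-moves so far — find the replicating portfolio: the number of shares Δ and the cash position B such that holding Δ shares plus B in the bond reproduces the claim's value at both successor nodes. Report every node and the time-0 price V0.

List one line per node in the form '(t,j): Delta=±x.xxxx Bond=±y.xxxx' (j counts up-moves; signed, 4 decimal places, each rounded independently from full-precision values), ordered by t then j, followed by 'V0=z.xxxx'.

No-arbitrage ⇒ martingale measure with p* = (R−d)/(u−d) = 0.9200.
Payoff layer (t=1): V(1,0)=-24.7100, V(1,1)=51.2900
Node (0,0) S=152.0000: V=(p*·51.2900+(1−p*)·-24.7100)/1.1=41.1000; Δ=(51.2900−-24.7100)/(173.2800−97.2800)=1.0000; B=V−Δ·S=-110.9000
Each (Δ,B) replicates both successor values, so the strategy is self-financing and V0 is arbitrage-free.

(0,0): Delta=1.0000 Bond=-110.9000
V0=41.1000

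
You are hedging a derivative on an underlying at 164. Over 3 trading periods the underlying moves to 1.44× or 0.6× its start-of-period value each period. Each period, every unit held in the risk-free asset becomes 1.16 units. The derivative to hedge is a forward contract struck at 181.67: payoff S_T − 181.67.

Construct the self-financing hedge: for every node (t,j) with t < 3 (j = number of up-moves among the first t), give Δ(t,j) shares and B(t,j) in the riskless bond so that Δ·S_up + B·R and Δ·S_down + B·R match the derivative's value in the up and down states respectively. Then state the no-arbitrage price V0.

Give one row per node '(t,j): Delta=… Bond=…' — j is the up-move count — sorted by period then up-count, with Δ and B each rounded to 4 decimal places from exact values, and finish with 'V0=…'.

Under the risk-neutral measure, an up-move has probability p* = (R−d)/(u−d) = 0.6667 and values discount at R = 1.16.
Terminal values V(3,·): V(3,0)=-146.2460, V(3,1)=-96.6524, V(3,2)=22.3722, V(3,3)=308.0314
(2,0): S=59.0400. Δ = (V_up−V_dn)/(S_up−S_dn) = (-96.6524−-146.2460)/(85.0176−35.4240) = 1.0000. V = [p*·-96.6524 + (1−p*)·-146.2460]/1.16 = -97.5721. B = V − Δ·S = -156.6121.
(2,1): S=141.6960. Δ = (V_up−V_dn)/(S_up−S_dn) = (22.3722−-96.6524)/(204.0422−85.0176) = 1.0000. V = [p*·22.3722 + (1−p*)·-96.6524]/1.16 = -14.9161. B = V − Δ·S = -156.6121.
(2,2): S=340.0704. Δ = (V_up−V_dn)/(S_up−S_dn) = (308.0314−22.3722)/(489.7014−204.0422) = 1.0000. V = [p*·308.0314 + (1−p*)·22.3722]/1.16 = 183.4583. B = V − Δ·S = -156.6121.
(1,0): S=98.4000. Δ = (V_up−V_dn)/(S_up−S_dn) = (-14.9161−-97.5721)/(141.6960−59.0400) = 1.0000. V = [p*·-14.9161 + (1−p*)·-97.5721]/1.16 = -36.6104. B = V − Δ·S = -135.0104.
(1,1): S=236.1600. Δ = (V_up−V_dn)/(S_up−S_dn) = (183.4583−-14.9161)/(340.0704−141.6960) = 1.0000. V = [p*·183.4583 + (1−p*)·-14.9161]/1.16 = 101.1496. B = V − Δ·S = -135.0104.
(0,0): S=164.0000. Δ = (V_up−V_dn)/(S_up−S_dn) = (101.1496−-36.6104)/(236.1600−98.4000) = 1.0000. V = [p*·101.1496 + (1−p*)·-36.6104]/1.16 = 47.6117. B = V − Δ·S = -116.3883.
Root portfolio cost Δ·164+B reproduces V0=47.6117.

(0,0): Delta=1.0000 Bond=-116.3883
(1,0): Delta=1.0000 Bond=-135.0104
(1,1): Delta=1.0000 Bond=-135.0104
(2,0): Delta=1.0000 Bond=-156.6121
(2,1): Delta=1.0000 Bond=-156.6121
(2,2): Delta=1.0000 Bond=-156.6121
V0=47.6117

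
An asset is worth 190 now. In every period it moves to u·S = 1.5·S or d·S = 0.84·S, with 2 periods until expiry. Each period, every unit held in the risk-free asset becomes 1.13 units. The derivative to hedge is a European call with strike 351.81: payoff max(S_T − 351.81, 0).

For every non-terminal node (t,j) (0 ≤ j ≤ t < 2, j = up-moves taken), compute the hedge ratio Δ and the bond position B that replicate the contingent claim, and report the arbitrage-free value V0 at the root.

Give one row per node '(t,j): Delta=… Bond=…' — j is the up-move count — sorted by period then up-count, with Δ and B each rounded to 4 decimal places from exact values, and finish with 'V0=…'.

The replicating-portfolio and risk-neutral prices coincide; use p* = (1.13−0.84)/(1.5−0.84) = 0.4394 for the latter.
At expiry t=2: V(2,0)=0.0000, V(2,1)=0.0000, V(2,2)=75.6900
Node (1,0) S=159.6000: V=(p*·0.0000+(1−p*)·0.0000)/1.13=0.0000; Δ=(0.0000−0.0000)/(239.4000−134.0640)=0.0000; B=V−Δ·S=0.0000
Node (1,1) S=285.0000: V=(p*·75.6900+(1−p*)·0.0000)/1.13=29.4316; Δ=(75.6900−0.0000)/(427.5000−239.4000)=0.4024; B=V−Δ·S=-85.2502
Node (0,0) S=190.0000: V=(p*·29.4316+(1−p*)·0.0000)/1.13=11.4443; Δ=(29.4316−0.0000)/(285.0000−159.6000)=0.2347; B=V−Δ·S=-33.1490
Each (Δ,B) replicates both successor values, so the strategy is self-financing and V0 is arbitrage-free.

(0,0): Delta=0.2347 Bond=-33.1490
(1,0): Delta=0.0000 Bond=0.0000
(1,1): Delta=0.4024 Bond=-85.2502
V0=11.4443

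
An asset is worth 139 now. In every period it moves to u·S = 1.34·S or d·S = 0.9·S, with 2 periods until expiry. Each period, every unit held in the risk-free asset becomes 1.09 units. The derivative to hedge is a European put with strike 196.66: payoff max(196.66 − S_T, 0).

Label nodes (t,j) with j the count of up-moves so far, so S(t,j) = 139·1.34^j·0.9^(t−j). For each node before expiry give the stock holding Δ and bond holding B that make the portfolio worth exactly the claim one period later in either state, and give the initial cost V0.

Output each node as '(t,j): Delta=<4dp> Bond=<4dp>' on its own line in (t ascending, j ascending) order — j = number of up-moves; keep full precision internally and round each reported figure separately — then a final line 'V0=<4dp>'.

(0,0): Delta=-0.6572 Bond=126.1764
(1,0): Delta=-1.0000 Bond=180.4220
(1,1): Delta=-0.3542 Bond=81.0985
V0=34.8317

No-arbitrage ⇒ martingale measure with p* = (R−d)/(u−d) = 0.4318.
Terminal payoffs: V(2,0)=84.0700, V(2,1)=29.0260, V(2,2)=0.0000
Node (1,0) S=125.1000: V=(p*·29.0260+(1−p*)·84.0700)/1.09=55.3220; Δ=(29.0260−84.0700)/(167.6340−112.5900)=-1.0000; B=V−Δ·S=180.4220
Node (1,1) S=186.2600: V=(p*·0.0000+(1−p*)·29.0260)/1.09=15.1303; Δ=(0.0000−29.0260)/(249.5884−167.6340)=-0.3542; B=V−Δ·S=81.0985
Node (0,0) S=139.0000: V=(p*·15.1303+(1−p*)·55.3220)/1.09=34.8317; Δ=(15.1303−55.3220)/(186.2600−125.1000)=-0.6572; B=V−Δ·S=126.1764
Root portfolio cost Δ·139+B reproduces V0=34.8317.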